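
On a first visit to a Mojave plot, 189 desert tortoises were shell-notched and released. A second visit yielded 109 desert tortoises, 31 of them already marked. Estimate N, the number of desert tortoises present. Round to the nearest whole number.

N = (189 × 109) / 31 = 20601 / 31 ≈ 664.5 → 665

N ≈ 665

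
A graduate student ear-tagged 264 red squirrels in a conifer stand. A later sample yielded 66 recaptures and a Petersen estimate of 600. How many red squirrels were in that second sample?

From N = M·C/R: C = N·R / M = 600·66 / 264 = 39600 / 264 = 150.

C = 150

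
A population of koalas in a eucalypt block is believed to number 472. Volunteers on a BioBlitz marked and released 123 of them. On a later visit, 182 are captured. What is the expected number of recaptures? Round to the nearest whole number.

expected recaptures ≈ 47

Expected recaptures E[R] = M·C / N.
E[R] = 123 × 182 / 472 = 22386 / 472 ≈ 47.4 → 47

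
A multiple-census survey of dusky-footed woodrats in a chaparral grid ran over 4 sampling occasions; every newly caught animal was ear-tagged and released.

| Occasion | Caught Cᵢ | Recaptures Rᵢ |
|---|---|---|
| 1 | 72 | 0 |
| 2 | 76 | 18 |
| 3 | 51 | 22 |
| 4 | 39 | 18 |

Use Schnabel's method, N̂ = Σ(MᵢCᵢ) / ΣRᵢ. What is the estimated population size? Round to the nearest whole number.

N ≈ 316

Marked at large before each occasion: Mᵢ = Σⱼ<ᵢ (Cⱼ − Rⱼ) → M1=0, M2=72, M3=130, M4=159
Σ MᵢCᵢ = 0·72 + 72·76 + 130·51 + 159·39 = 0 + 5472 + 6630 + 6201 = 18303
Σ Rᵢ = 0 + 18 + 22 + 18 = 58
N̂ = 18303 / 58 ≈ 315.6 → 316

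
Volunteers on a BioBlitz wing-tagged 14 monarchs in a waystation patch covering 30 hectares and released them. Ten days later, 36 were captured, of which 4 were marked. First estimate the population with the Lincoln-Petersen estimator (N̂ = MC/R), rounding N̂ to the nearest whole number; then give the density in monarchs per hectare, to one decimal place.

density ≈ 4.2 monarchs per hectare

N̂ = 14·36/4 = 504/4 = 126
Density = N̂ / area = 126 / 30 ≈ 4.20 → 4.2 per hectare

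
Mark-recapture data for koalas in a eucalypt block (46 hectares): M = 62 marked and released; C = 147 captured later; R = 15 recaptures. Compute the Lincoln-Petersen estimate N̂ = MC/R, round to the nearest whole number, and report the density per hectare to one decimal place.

density ≈ 13.2 koalas per hectare

N̂ = 62·147/15 = 9114/15 ≈ 607.6 → 608
Density = N̂ / area = 608 / 46 ≈ 13.22 → 13.2 per hectare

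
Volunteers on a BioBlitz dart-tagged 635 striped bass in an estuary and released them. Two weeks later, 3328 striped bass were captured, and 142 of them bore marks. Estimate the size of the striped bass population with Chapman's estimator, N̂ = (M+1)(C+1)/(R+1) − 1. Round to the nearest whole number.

N̂ = (635+1)(3328+1)/(142+1) − 1 = 636·3329/143 − 1
= 2117244/143 − 1 ≈ 14805.9 − 1 ≈ 14804.9 → 14805

N ≈ 14,805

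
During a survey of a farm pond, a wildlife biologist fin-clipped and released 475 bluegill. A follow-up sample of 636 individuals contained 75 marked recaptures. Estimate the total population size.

N = 4028

N = (475 × 636) / 75 = 302100 / 75 = 4028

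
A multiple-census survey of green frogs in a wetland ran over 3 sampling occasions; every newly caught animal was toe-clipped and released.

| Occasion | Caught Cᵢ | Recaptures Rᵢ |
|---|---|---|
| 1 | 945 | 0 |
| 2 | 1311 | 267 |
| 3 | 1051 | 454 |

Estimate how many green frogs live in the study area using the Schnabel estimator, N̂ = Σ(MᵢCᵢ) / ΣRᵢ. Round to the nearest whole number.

N ≈ 4618

Marked at large before each occasion: Mᵢ = Σⱼ<ᵢ (Cⱼ − Rⱼ) → M1=0, M2=945, M3=1989
Σ MᵢCᵢ = 0·945 + 945·1311 + 1989·1051 = 0 + 1238895 + 2090439 = 3329334
Σ Rᵢ = 0 + 267 + 454 = 721
N̂ = 3329334 / 721 ≈ 4617.7 → 4618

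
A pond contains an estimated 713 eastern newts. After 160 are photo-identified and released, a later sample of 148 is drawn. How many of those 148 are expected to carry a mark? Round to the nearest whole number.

The marked fraction of the population is 160/713, so in a sample of 148 expect C·(M/N) marked.
E[R] = 160 × 148 / 713 = 23680 / 713 ≈ 33.2 → 33

expected recaptures ≈ 33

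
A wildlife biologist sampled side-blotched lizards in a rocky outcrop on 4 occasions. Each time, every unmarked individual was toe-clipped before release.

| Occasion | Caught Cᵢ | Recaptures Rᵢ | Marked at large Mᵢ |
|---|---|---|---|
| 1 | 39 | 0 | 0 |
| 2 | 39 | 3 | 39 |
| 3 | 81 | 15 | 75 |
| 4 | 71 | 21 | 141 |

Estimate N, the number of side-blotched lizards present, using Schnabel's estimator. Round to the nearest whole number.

Σ MᵢCᵢ = 0·39 + 39·39 + 75·81 + 141·71 = 0 + 1521 + 6075 + 10011 = 17607
Σ Rᵢ = 0 + 3 + 15 + 21 = 39
N̂ = 17607 / 39 ≈ 451.46 → 451

N ≈ 451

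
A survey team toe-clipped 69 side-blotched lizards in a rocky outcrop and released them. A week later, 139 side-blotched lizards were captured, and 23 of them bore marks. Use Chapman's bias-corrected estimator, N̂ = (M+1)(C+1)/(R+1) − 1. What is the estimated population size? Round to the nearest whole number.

N̂ = (69+1)(139+1)/(23+1) − 1 = 70·140/24 − 1
= 9800/24 − 1 ≈ 408.3 − 1 ≈ 407.3 → 407

N ≈ 407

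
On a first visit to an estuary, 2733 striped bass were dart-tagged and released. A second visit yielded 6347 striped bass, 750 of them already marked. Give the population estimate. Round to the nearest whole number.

Lincoln-Petersen assumes M/N = R/C, so N = M·C / R.
N = (2733 × 6347) / 750 = 17346351 / 750 ≈ 23128.47 → 23128

N ≈ 23,128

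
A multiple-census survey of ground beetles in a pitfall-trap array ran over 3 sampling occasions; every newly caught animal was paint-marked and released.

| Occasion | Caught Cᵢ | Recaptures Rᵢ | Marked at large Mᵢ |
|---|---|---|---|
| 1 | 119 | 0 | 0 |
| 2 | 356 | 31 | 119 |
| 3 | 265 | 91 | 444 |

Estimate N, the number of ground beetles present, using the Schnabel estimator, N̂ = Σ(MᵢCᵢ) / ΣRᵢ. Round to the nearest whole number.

Σ MᵢCᵢ = 0·119 + 119·356 + 444·265 = 0 + 42364 + 117660 = 160024
Σ Rᵢ = 0 + 31 + 91 = 122
N̂ = 160024 / 122 ≈ 1311.7 → 1312

N ≈ 1312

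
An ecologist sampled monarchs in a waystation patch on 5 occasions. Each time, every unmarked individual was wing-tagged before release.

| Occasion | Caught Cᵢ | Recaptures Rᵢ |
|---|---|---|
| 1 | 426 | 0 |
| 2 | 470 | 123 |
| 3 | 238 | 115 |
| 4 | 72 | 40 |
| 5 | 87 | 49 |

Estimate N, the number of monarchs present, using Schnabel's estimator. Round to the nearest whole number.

N ≈ 1619

Marked at large before each occasion: Mᵢ = Σⱼ<ᵢ (Cⱼ − Rⱼ) → M1=0, M2=426, M3=773, M4=896, M5=928
Σ MᵢCᵢ = 0·426 + 426·470 + 773·238 + 896·72 + 928·87 = 0 + 200220 + 183974 + 64512 + 80736 = 529442
Σ Rᵢ = 0 + 123 + 115 + 40 + 49 = 327
N̂ = 529442 / 327 ≈ 1619.1 → 1619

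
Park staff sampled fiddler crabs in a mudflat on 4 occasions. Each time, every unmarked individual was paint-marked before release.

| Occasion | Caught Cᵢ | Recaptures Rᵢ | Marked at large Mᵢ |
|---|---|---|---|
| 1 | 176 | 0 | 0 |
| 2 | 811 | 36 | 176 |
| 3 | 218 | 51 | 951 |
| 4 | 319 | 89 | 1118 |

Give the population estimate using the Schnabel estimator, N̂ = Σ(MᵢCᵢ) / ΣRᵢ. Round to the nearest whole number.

Σ MᵢCᵢ = 0·176 + 176·811 + 951·218 + 1118·319 = 0 + 142736 + 207318 + 356642 = 706696
Σ Rᵢ = 0 + 36 + 51 + 89 = 176
N̂ = 706696 / 176 ≈ 4015.3 → 4015

N ≈ 4015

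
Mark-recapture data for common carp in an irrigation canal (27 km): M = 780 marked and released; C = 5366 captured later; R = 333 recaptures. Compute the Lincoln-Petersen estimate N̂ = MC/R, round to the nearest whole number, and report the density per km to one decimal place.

N̂ = 780·5366/333 = 4185480/333 ≈ 12569.0 → 12569
Density = N̂ / area = 12569 / 27 ≈ 465.52 → 465.5 per km

density ≈ 465.5 common carp per km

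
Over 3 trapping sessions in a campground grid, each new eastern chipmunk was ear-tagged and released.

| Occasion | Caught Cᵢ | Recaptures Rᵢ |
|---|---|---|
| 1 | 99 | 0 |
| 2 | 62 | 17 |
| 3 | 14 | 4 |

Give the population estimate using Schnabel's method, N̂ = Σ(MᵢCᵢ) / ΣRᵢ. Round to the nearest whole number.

Marked at large before each occasion: Mᵢ = Σⱼ<ᵢ (Cⱼ − Rⱼ) → M1=0, M2=99, M3=144
Σ MᵢCᵢ = 0·99 + 99·62 + 144·14 = 0 + 6138 + 2016 = 8154
Σ Rᵢ = 0 + 17 + 4 = 21
N̂ = 8154 / 21 ≈ 388.3 → 388

N ≈ 388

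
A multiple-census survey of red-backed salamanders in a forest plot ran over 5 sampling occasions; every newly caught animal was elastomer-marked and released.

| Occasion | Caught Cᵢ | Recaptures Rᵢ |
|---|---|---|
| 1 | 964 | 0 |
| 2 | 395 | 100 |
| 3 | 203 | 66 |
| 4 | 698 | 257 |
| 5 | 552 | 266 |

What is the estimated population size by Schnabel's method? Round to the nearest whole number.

Marked at large before each occasion: Mᵢ = Σⱼ<ᵢ (Cⱼ − Rⱼ) → M1=0, M2=964, M3=1259, M4=1396, M5=1837
Σ MᵢCᵢ = 0·964 + 964·395 + 1259·203 + 1396·698 + 1837·552 = 0 + 380780 + 255577 + 974408 + 1014024 = 2624789
Σ Rᵢ = 0 + 100 + 66 + 257 + 266 = 689
N̂ = 2624789 / 689 ≈ 3809.6 → 3810

N ≈ 3810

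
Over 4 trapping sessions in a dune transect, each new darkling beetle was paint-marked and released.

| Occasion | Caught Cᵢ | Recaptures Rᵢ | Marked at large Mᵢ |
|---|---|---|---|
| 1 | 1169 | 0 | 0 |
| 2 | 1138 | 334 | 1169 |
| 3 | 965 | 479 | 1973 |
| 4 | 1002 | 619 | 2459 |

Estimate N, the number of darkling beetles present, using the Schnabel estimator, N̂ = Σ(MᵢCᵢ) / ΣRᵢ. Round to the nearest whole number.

Σ MᵢCᵢ = 0·1169 + 1169·1138 + 1973·965 + 2459·1002 = 0 + 1330322 + 1903945 + 2463918 = 5698185
Σ Rᵢ = 0 + 334 + 479 + 619 = 1432
N̂ = 5698185 / 1432 ≈ 3979.2 → 3979

N ≈ 3979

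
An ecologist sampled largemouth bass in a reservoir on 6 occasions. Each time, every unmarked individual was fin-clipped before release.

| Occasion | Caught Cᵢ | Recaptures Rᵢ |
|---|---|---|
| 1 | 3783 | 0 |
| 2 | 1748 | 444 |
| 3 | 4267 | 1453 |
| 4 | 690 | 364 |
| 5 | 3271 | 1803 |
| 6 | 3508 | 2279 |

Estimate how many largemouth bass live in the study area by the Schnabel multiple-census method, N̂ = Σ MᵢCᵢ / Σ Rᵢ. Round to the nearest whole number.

Marked at large before each occasion: Mᵢ = Σⱼ<ᵢ (Cⱼ − Rⱼ) → M1=0, M2=3783, M3=5087, M4=7901, M5=8227, M6=9695
Σ MᵢCᵢ = 0·3783 + 3783·1748 + 5087·4267 + 7901·690 + 8227·3271 + 9695·3508 = 0 + 6612684 + 21706229 + 5451690 + 26910517 + 34010060 = 94691180
Σ Rᵢ = 0 + 444 + 1453 + 364 + 1803 + 2279 = 6343
N̂ = 94691180 / 6343 ≈ 14928.45 → 14928

N ≈ 14,928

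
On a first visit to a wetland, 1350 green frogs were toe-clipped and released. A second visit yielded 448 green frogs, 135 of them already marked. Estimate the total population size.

Lincoln-Petersen assumes M/N = R/C, so N = M·C / R.
N = (1350 × 448) / 135 = 604800 / 135 = 4480

N = 4480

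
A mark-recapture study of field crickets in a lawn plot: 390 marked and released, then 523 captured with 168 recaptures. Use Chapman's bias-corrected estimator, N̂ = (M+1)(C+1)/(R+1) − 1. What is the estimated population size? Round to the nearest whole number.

N̂ = (390+1)(523+1)/(168+1) − 1 = 391·524/169 − 1
= 204884/169 − 1 ≈ 1212.3 − 1 ≈ 1211.3 → 1211

N ≈ 1211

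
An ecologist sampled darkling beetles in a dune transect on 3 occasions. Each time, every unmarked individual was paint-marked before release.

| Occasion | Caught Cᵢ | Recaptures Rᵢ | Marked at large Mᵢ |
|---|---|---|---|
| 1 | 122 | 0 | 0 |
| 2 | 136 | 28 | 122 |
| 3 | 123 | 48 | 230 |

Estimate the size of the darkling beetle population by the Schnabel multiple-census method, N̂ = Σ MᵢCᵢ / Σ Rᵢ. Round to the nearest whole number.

N ≈ 591

Σ MᵢCᵢ = 0·122 + 122·136 + 230·123 = 0 + 16592 + 28290 = 44882
Σ Rᵢ = 0 + 28 + 48 = 76
N̂ = 44882 / 76 ≈ 590.6 → 591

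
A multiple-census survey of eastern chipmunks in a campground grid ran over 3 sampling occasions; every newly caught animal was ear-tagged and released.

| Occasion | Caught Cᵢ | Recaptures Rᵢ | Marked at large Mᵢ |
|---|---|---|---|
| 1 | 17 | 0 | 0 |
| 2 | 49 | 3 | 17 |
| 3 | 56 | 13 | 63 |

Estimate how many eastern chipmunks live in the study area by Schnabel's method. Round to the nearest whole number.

Σ MᵢCᵢ = 0·17 + 17·49 + 63·56 = 0 + 833 + 3528 = 4361
Σ Rᵢ = 0 + 3 + 13 = 16
N̂ = 4361 / 16 ≈ 272.6 → 273

N ≈ 273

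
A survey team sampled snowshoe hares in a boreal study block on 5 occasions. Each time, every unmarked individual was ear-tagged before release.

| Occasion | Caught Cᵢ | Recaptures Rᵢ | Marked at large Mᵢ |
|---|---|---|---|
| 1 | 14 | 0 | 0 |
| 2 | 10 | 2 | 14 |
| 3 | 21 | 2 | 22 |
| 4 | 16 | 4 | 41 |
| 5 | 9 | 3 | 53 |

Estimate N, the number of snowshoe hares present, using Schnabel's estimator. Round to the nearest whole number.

Σ MᵢCᵢ = 0·14 + 14·10 + 22·21 + 41·16 + 53·9 = 0 + 140 + 462 + 656 + 477 = 1735
Σ Rᵢ = 0 + 2 + 2 + 4 + 3 = 11
N̂ = 1735 / 11 ≈ 157.7 → 158

N ≈ 158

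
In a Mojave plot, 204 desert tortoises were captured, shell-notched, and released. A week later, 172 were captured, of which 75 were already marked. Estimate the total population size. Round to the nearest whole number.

N = (204 × 172) / 75 = 35088 / 75 ≈ 467.8 → 468

N ≈ 468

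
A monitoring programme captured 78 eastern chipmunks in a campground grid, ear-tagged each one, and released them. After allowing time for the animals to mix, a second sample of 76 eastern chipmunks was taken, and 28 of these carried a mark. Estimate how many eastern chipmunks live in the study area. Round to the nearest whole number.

N ≈ 212

Lincoln-Petersen assumes M/N = R/C, so N = M·C / R.
N = (78 × 76) / 28 = 5928 / 28 ≈ 211.7 → 212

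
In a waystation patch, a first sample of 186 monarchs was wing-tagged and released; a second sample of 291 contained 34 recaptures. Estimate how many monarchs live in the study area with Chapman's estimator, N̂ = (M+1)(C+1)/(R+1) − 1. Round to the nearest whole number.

N ≈ 1559

N̂ = (186+1)(291+1)/(34+1) − 1 = 187·292/35 − 1
= 54604/35 − 1 ≈ 1560.1 − 1 ≈ 1559.1 → 1559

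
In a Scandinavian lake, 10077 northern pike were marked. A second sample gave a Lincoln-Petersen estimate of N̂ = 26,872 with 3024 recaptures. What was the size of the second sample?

C = 8064

From N = M·C/R: C = N·R / M = 26872·3024 / 10077 = 81260928 / 10077 = 8064.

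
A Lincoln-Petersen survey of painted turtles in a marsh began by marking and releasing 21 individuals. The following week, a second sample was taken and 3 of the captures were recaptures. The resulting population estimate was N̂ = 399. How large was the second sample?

C = 57

From N = M·C/R: C = N·R / M = 399·3 / 21 = 1197 / 21 = 57.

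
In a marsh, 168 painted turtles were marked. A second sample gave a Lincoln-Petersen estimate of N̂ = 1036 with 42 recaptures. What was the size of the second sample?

C = 259

From N = M·C/R: C = N·R / M = 1036·42 / 168 = 43512 / 168 = 259.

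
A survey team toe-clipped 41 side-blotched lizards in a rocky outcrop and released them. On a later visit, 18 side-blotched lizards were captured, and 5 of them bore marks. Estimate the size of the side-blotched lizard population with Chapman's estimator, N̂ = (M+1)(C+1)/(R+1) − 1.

N = 132

N̂ = (41+1)(18+1)/(5+1) − 1 = 42·19/6 − 1
= 798/6 − 1 = 133 − 1 = 132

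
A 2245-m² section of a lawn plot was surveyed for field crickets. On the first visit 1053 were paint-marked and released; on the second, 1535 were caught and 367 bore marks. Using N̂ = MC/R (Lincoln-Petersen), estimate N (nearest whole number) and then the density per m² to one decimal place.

N̂ = 1053·1535/367 = 1616355/367 ≈ 4404.2 → 4404
Density = N̂ / area = 4404 / 2245 ≈ 1.96 → 2.0 per m²

density ≈ 2.0 field crickets per m²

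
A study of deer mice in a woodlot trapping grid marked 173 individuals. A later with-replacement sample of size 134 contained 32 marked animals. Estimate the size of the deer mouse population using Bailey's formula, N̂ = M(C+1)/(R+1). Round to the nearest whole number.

N ≈ 708

N̂ = 173·(134+1)/(32+1) = 173·135/33 = 23355/33 ≈ 707.7 → 708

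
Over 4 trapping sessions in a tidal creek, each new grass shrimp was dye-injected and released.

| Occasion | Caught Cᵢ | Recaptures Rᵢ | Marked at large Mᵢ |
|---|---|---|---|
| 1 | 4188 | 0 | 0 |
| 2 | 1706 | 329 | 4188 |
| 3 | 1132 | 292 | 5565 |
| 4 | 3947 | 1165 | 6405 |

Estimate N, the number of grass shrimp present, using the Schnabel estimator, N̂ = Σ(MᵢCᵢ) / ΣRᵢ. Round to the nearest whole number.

N ≈ 21,682

Σ MᵢCᵢ = 0·4188 + 4188·1706 + 5565·1132 + 6405·3947 = 0 + 7144728 + 6299580 + 25280535 = 38724843
Σ Rᵢ = 0 + 329 + 292 + 1165 = 1786
N̂ = 38724843 / 1786 ≈ 21682.4 → 21682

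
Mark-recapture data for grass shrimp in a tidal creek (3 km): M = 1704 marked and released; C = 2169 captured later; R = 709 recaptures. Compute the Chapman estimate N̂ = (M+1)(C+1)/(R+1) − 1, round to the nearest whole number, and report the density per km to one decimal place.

density ≈ 1736.7 grass shrimp per km

N̂ = 1705·2170/710 − 1 = 3699850/710 − 1 ≈ 5210.1 → 5210
Density = N̂ / area = 5210 / 3 ≈ 1736.67 → 1736.7 per km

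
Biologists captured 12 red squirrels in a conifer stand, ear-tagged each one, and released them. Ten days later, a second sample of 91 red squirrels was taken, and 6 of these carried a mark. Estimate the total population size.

N = (12 × 91) / 6 = 1092 / 6 = 182

N = 182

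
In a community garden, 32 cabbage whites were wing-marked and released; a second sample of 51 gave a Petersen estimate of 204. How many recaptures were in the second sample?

From N = M·C/R: R = M·C / N = 32·51 / 204 = 1632 / 204 = 8.

R = 8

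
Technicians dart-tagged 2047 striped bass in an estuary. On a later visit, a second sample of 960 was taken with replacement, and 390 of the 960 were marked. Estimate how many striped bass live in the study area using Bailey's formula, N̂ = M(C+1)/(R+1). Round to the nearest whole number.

N ≈ 5031

N̂ = 2047·(960+1)/(390+1) = 2047·961/391 = 1967167/391 ≈ 5031.1 → 5031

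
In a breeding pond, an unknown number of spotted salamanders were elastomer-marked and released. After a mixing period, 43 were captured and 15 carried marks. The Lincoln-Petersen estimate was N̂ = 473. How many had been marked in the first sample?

From N = M·C/R: M = N·R / C = 473·15 / 43 = 7095 / 43 = 165.

M = 165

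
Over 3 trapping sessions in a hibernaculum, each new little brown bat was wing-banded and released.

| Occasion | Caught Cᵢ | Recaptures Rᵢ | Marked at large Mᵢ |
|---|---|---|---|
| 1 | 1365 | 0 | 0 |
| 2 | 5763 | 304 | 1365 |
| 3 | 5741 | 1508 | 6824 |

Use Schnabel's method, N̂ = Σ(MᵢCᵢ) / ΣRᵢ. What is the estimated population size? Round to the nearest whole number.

Σ MᵢCᵢ = 0·1365 + 1365·5763 + 6824·5741 = 0 + 7866495 + 39176584 = 47043079
Σ Rᵢ = 0 + 304 + 1508 = 1812
N̂ = 47043079 / 1812 ≈ 25962.0 → 25962

N ≈ 25,962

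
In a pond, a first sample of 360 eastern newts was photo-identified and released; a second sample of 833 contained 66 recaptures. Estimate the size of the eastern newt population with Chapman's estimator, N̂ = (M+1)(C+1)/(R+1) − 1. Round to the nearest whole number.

N ≈ 4493

N̂ = (360+1)(833+1)/(66+1) − 1 = 361·834/67 − 1
= 301074/67 − 1 ≈ 4493.6 − 1 ≈ 4492.6 → 4493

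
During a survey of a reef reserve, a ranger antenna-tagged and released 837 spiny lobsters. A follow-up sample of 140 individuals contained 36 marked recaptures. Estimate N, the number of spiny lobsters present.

Lincoln-Petersen assumes M/N = R/C, so N = M·C / R.
N = (837 × 140) / 36 = 117180 / 36 = 3255

N = 3255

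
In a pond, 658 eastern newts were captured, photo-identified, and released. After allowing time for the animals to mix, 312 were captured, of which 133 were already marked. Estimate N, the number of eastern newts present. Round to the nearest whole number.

N ≈ 1544

N = (658 × 312) / 133 = 205296 / 133 ≈ 1543.6 → 1544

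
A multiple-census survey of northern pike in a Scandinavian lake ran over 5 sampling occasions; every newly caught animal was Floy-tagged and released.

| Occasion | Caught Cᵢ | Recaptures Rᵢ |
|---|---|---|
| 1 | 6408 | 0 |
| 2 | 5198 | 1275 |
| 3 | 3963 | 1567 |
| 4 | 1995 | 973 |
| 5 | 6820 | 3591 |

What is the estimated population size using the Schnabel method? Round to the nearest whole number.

N ≈ 26,115

Marked at large before each occasion: Mᵢ = Σⱼ<ᵢ (Cⱼ − Rⱼ) → M1=0, M2=6408, M3=10331, M4=12727, M5=13749
Σ MᵢCᵢ = 0·6408 + 6408·5198 + 10331·3963 + 12727·1995 + 13749·6820 = 0 + 33308784 + 40941753 + 25390365 + 93768180 = 193409082
Σ Rᵢ = 0 + 1275 + 1567 + 973 + 3591 = 7406
N̂ = 193409082 / 7406 ≈ 26115.2 → 26115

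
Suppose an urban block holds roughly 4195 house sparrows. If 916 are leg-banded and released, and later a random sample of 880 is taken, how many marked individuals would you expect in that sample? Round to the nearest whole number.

Expected recaptures E[R] = M·C / N.
E[R] = 916 × 880 / 4195 = 806080 / 4195 ≈ 192.2 → 192

expected recaptures ≈ 192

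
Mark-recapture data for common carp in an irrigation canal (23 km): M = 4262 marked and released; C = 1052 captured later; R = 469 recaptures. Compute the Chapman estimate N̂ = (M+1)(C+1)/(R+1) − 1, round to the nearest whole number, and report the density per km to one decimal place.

N̂ = 4263·1053/470 − 1 = 4488939/470 − 1 ≈ 9549.9 → 9550
Density = N̂ / area = 9550 / 23 ≈ 415.22 → 415.2 per km

density ≈ 415.2 common carp per km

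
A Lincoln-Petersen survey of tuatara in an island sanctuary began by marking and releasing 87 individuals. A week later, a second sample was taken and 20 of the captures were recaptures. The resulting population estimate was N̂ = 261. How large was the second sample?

From N = M·C/R: C = N·R / M = 261·20 / 87 = 5220 / 87 = 60.

C = 60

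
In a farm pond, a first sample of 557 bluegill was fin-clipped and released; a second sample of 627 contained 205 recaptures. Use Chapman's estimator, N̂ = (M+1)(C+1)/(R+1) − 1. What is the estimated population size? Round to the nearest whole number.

N ≈ 1700

N̂ = (557+1)(627+1)/(205+1) − 1 = 558·628/206 − 1
= 350424/206 − 1 ≈ 1701.1 − 1 ≈ 1700.1 → 1700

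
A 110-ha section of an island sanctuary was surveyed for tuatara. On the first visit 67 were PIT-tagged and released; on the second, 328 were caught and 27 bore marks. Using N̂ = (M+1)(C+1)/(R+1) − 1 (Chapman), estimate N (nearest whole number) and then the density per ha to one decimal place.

density ≈ 7.3 tuatara per ha

N̂ = 68·329/28 − 1 = 22372/28 − 1 = 798
Density = N̂ / area = 798 / 110 ≈ 7.25 → 7.3 per ha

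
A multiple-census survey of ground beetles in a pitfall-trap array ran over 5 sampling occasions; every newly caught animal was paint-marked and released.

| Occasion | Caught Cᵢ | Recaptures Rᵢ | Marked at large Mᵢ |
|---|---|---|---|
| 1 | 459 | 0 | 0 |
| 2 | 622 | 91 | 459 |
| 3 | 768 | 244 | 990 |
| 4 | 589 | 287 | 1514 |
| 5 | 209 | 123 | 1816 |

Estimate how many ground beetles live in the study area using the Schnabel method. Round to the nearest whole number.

Σ MᵢCᵢ = 0·459 + 459·622 + 990·768 + 1514·589 + 1816·209 = 0 + 285498 + 760320 + 891746 + 379544 = 2317108
Σ Rᵢ = 0 + 91 + 244 + 287 + 123 = 745
N̂ = 2317108 / 745 ≈ 3110.2 → 3110

N ≈ 3110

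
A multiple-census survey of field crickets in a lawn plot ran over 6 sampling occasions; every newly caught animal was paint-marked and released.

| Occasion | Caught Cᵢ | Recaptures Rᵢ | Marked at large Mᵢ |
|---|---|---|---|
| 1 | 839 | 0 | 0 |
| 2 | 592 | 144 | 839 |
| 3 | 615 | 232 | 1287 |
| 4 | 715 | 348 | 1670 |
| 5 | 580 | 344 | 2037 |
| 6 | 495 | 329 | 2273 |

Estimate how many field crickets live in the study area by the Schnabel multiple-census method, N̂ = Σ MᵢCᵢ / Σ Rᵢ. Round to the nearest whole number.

N ≈ 3428

Σ MᵢCᵢ = 0·839 + 839·592 + 1287·615 + 1670·715 + 2037·580 + 2273·495 = 0 + 496688 + 791505 + 1194050 + 1181460 + 1125135 = 4788838
Σ Rᵢ = 0 + 144 + 232 + 348 + 344 + 329 = 1397
N̂ = 4788838 / 1397 ≈ 3427.9 → 3428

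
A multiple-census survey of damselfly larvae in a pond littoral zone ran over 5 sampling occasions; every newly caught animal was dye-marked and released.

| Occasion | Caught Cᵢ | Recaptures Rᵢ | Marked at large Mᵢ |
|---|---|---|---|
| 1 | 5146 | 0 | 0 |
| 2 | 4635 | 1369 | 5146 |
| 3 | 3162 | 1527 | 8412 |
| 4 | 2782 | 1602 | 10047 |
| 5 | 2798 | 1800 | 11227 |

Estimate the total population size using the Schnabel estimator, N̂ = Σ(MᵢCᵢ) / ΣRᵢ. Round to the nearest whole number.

Σ MᵢCᵢ = 0·5146 + 5146·4635 + 8412·3162 + 10047·2782 + 11227·2798 = 0 + 23851710 + 26598744 + 27950754 + 31413146 = 109814354
Σ Rᵢ = 0 + 1369 + 1527 + 1602 + 1800 = 6298
N̂ = 109814354 / 6298 ≈ 17436.4 → 17436

N ≈ 17,436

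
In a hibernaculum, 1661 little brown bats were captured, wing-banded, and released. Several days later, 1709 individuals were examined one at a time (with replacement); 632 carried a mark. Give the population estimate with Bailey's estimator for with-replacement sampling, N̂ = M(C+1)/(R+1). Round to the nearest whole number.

N̂ = 1661·(1709+1)/(632+1) = 1661·1710/633 = 2840310/633 ≈ 4487.1 → 4487

N ≈ 4487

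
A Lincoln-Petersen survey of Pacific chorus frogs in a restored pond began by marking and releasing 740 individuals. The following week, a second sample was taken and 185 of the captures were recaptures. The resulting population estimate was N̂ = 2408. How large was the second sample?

From N = M·C/R: C = N·R / M = 2408·185 / 740 = 445480 / 740 = 602.

C = 602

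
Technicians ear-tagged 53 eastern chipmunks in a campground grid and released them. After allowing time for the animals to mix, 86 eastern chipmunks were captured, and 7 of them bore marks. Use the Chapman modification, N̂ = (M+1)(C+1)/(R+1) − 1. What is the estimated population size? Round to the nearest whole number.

N ≈ 586

N̂ = (53+1)(86+1)/(7+1) − 1 = 54·87/8 − 1
= 4698/8 − 1 ≈ 587.2 − 1 ≈ 586.2 → 586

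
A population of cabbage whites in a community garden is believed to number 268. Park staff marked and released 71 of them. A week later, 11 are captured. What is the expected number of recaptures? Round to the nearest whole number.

expected recaptures ≈ 3

Expected recaptures E[R] = M·C / N.
E[R] = 71 × 11 / 268 = 781 / 268 ≈ 2.9 → 3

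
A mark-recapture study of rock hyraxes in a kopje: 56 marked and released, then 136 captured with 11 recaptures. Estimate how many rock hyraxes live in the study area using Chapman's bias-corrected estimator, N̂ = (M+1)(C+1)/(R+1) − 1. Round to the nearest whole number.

N ≈ 650

N̂ = (56+1)(136+1)/(11+1) − 1 = 57·137/12 − 1
= 7809/12 − 1 ≈ 650.8 − 1 ≈ 649.8 → 650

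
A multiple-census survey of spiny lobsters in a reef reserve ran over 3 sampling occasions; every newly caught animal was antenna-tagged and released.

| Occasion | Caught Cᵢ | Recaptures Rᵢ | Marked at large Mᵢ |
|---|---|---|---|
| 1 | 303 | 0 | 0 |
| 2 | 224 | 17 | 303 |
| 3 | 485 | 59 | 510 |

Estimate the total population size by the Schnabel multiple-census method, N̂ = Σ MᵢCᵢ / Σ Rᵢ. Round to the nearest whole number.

N ≈ 4148

Σ MᵢCᵢ = 0·303 + 303·224 + 510·485 = 0 + 67872 + 247350 = 315222
Σ Rᵢ = 0 + 17 + 59 = 76
N̂ = 315222 / 76 ≈ 4147.7 → 4148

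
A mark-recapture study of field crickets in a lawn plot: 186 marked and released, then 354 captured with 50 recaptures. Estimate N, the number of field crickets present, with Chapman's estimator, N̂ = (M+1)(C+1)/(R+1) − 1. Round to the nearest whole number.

N̂ = (186+1)(354+1)/(50+1) − 1 = 187·355/51 − 1
= 66385/51 − 1 ≈ 1301.7 − 1 ≈ 1300.7 → 1301

N ≈ 1301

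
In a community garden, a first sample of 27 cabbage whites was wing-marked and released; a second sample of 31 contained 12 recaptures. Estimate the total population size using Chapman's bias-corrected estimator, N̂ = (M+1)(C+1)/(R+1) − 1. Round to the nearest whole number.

N ≈ 68

N̂ = (27+1)(31+1)/(12+1) − 1 = 28·32/13 − 1
= 896/13 − 1 ≈ 68.9 − 1 ≈ 67.9 → 68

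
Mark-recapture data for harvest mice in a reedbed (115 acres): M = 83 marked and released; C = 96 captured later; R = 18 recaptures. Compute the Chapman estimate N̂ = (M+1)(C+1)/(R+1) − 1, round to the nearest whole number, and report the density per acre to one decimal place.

N̂ = 84·97/19 − 1 = 8148/19 − 1 ≈ 427.8 → 428
Density = N̂ / area = 428 / 115 ≈ 3.72 → 3.7 per acre

density ≈ 3.7 harvest mice per acre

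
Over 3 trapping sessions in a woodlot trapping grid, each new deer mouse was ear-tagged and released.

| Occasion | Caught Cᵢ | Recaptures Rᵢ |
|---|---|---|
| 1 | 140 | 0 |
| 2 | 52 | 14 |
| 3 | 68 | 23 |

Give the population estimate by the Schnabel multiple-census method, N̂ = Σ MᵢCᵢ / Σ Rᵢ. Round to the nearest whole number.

Marked at large before each occasion: Mᵢ = Σⱼ<ᵢ (Cⱼ − Rⱼ) → M1=0, M2=140, M3=178
Σ MᵢCᵢ = 0·140 + 140·52 + 178·68 = 0 + 7280 + 12104 = 19384
Σ Rᵢ = 0 + 14 + 23 = 37
N̂ = 19384 / 37 ≈ 523.9 → 524

N ≈ 524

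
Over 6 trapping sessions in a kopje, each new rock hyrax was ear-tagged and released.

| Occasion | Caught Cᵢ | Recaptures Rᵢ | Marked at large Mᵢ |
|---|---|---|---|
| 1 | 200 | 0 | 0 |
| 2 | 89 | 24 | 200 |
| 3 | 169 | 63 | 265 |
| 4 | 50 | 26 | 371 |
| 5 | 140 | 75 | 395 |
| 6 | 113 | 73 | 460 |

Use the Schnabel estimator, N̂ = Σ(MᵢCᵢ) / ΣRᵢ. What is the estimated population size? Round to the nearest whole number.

N ≈ 722

Σ MᵢCᵢ = 0·200 + 200·89 + 265·169 + 371·50 + 395·140 + 460·113 = 0 + 17800 + 44785 + 18550 + 55300 + 51980 = 188415
Σ Rᵢ = 0 + 24 + 63 + 26 + 75 + 73 = 261
N̂ = 188415 / 261 ≈ 721.9 → 722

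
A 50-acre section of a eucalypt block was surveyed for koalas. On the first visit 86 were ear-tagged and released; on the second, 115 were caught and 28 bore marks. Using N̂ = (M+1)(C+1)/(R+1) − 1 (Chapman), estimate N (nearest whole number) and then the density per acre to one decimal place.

density ≈ 6.9 koalas per acre

N̂ = 87·116/29 − 1 = 10092/29 − 1 = 347
Density = N̂ / area = 347 / 50 ≈ 6.94 → 6.9 per acre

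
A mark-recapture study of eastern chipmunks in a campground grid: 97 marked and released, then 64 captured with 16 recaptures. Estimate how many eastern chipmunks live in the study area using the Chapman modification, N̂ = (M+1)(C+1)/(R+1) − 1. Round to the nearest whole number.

N ≈ 374

N̂ = (97+1)(64+1)/(16+1) − 1 = 98·65/17 − 1
= 6370/17 − 1 ≈ 374.7 − 1 ≈ 373.7 → 374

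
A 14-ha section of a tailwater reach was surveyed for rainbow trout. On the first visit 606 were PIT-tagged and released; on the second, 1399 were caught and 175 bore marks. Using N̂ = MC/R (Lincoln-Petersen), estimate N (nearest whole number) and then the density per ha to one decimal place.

density ≈ 346.1 rainbow trout per ha

N̂ = 606·1399/175 = 847794/175 ≈ 4844.5 → 4845
Density = N̂ / area = 4845 / 14 ≈ 346.07 → 346.1 per ha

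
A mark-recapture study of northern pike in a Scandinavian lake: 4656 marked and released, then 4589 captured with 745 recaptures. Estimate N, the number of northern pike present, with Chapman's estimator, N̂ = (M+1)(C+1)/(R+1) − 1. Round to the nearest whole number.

N ≈ 28,653

N̂ = (4656+1)(4589+1)/(745+1) − 1 = 4657·4590/746 − 1
= 21375630/746 − 1 ≈ 28653.7 − 1 ≈ 28652.7 → 28653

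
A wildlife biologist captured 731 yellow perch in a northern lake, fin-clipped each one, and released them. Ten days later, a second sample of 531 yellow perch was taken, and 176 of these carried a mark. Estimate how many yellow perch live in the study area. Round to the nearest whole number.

N ≈ 2205

The marked fraction in the recapture sample should equal the marked fraction in the population: 176/531 = 731/N.
N = (731 × 531) / 176 = 388161 / 176 ≈ 2205.46 → 2205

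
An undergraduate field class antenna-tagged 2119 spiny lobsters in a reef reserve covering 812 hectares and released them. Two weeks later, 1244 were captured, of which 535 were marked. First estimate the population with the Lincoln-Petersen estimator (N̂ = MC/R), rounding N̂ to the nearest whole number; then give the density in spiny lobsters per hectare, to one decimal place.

density ≈ 6.1 spiny lobsters per hectare

N̂ = 2119·1244/535 = 2636036/535 ≈ 4927.2 → 4927
Density = N̂ / area = 4927 / 812 ≈ 6.07 → 6.1 per hectare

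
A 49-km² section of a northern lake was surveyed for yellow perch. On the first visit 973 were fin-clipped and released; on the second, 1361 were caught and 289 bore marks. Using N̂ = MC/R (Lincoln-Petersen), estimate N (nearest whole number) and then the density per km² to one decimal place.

density ≈ 93.5 yellow perch per km²

N̂ = 973·1361/289 = 1324253/289 ≈ 4582.2 → 4582
Density = N̂ / area = 4582 / 49 ≈ 93.51 → 93.5 per km²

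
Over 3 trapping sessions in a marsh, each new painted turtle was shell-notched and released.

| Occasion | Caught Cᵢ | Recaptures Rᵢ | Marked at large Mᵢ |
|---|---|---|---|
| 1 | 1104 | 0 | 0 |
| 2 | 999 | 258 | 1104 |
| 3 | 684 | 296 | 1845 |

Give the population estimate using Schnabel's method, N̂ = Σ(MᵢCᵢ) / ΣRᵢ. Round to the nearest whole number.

N ≈ 4269

Σ MᵢCᵢ = 0·1104 + 1104·999 + 1845·684 = 0 + 1102896 + 1261980 = 2364876
Σ Rᵢ = 0 + 258 + 296 = 554
N̂ = 2364876 / 554 ≈ 4268.7 → 4269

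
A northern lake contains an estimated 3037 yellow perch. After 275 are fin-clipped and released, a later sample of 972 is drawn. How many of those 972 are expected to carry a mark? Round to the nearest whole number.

expected recaptures ≈ 88

The marked fraction of the population is 275/3037, so in a sample of 972 expect C·(M/N) marked.
E[R] = 275 × 972 / 3037 = 267300 / 3037 ≈ 88.0 → 88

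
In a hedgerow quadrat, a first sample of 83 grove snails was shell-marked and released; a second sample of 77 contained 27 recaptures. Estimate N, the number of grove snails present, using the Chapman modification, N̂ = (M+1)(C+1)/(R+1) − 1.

N̂ = (83+1)(77+1)/(27+1) − 1 = 84·78/28 − 1
= 6552/28 − 1 = 234 − 1 = 233

N = 233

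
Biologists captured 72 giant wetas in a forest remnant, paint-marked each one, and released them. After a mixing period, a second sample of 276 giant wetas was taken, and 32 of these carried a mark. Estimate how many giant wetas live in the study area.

The marked fraction in the recapture sample should equal the marked fraction in the population: 32/276 = 72/N.
N = (72 × 276) / 32 = 19872 / 32 = 621

N = 621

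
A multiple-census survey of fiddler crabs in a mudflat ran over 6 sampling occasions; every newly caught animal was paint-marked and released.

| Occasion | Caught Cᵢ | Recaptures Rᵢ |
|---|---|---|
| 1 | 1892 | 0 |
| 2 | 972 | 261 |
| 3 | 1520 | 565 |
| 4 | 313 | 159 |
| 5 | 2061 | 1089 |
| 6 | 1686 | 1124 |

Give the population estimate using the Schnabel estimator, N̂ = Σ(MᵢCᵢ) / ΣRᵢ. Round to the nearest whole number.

Marked at large before each occasion: Mᵢ = Σⱼ<ᵢ (Cⱼ − Rⱼ) → M1=0, M2=1892, M3=2603, M4=3558, M5=3712, M6=4684
Σ MᵢCᵢ = 0·1892 + 1892·972 + 2603·1520 + 3558·313 + 3712·2061 + 4684·1686 = 0 + 1839024 + 3956560 + 1113654 + 7650432 + 7897224 = 22456894
Σ Rᵢ = 0 + 261 + 565 + 159 + 1089 + 1124 = 3198
N̂ = 22456894 / 3198 ≈ 7022.2 → 7022

N ≈ 7022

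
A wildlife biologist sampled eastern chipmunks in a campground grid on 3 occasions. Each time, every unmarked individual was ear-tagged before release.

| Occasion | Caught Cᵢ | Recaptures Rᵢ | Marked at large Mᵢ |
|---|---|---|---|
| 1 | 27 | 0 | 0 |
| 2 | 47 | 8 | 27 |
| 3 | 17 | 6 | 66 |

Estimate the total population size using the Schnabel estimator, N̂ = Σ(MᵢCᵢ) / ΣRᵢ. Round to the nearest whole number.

N ≈ 171

Σ MᵢCᵢ = 0·27 + 27·47 + 66·17 = 0 + 1269 + 1122 = 2391
Σ Rᵢ = 0 + 8 + 6 = 14
N̂ = 2391 / 14 ≈ 170.8 → 171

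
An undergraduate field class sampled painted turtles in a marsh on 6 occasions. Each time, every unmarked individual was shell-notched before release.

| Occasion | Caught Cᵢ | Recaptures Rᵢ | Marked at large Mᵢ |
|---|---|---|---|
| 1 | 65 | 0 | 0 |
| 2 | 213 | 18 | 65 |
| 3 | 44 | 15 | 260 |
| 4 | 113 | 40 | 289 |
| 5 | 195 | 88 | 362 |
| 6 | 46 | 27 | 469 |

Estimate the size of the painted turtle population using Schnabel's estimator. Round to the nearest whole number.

N ≈ 798

Σ MᵢCᵢ = 0·65 + 65·213 + 260·44 + 289·113 + 362·195 + 469·46 = 0 + 13845 + 11440 + 32657 + 70590 + 21574 = 150106
Σ Rᵢ = 0 + 18 + 15 + 40 + 88 + 27 = 188
N̂ = 150106 / 188 ≈ 798.4 → 798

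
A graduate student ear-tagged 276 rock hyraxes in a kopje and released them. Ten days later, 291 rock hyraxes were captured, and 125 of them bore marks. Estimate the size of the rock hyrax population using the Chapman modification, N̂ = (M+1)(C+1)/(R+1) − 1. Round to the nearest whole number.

N̂ = (276+1)(291+1)/(125+1) − 1 = 277·292/126 − 1
= 80884/126 − 1 ≈ 641.9 − 1 ≈ 640.9 → 641

N ≈ 641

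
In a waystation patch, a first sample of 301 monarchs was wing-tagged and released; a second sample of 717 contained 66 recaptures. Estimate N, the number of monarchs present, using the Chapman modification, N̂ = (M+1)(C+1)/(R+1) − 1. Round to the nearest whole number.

N ≈ 3235

N̂ = (301+1)(717+1)/(66+1) − 1 = 302·718/67 − 1
= 216836/67 − 1 ≈ 3236.4 − 1 ≈ 3235.4 → 3235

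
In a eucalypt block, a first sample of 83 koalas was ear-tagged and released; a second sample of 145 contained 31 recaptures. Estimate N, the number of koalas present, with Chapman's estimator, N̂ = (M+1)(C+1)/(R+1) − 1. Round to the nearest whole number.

N ≈ 382

N̂ = (83+1)(145+1)/(31+1) − 1 = 84·146/32 − 1
= 12264/32 − 1 ≈ 383.2 − 1 ≈ 382.2 → 382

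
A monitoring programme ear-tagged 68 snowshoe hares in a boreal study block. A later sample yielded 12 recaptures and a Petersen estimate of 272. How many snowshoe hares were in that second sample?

From N = M·C/R: C = N·R / M = 272·12 / 68 = 3264 / 68 = 48.

C = 48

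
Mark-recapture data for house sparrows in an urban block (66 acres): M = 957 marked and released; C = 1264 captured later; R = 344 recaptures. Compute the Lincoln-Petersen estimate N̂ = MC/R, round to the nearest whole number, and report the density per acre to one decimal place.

N̂ = 957·1264/344 = 1209648/344 ≈ 3516.4 → 3516
Density = N̂ / area = 3516 / 66 ≈ 53.27 → 53.3 per acre

density ≈ 53.3 house sparrows per acre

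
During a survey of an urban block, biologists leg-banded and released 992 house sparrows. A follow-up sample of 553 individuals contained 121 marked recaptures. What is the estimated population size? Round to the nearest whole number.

The marked fraction in the recapture sample should equal the marked fraction in the population: 121/553 = 992/N.
N = (992 × 553) / 121 = 548576 / 121 ≈ 4533.7 → 4534

N ≈ 4534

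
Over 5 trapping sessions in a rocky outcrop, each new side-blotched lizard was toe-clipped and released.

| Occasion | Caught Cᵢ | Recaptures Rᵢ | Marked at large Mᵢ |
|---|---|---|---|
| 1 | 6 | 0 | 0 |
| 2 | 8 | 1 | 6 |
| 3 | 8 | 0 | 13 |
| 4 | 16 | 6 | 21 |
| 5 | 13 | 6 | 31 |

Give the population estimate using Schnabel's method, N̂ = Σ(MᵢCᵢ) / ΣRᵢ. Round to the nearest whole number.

N ≈ 69

Σ MᵢCᵢ = 0·6 + 6·8 + 13·8 + 21·16 + 31·13 = 0 + 48 + 104 + 336 + 403 = 891
Σ Rᵢ = 0 + 1 + 0 + 6 + 6 = 13
N̂ = 891 / 13 ≈ 68.5 → 69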